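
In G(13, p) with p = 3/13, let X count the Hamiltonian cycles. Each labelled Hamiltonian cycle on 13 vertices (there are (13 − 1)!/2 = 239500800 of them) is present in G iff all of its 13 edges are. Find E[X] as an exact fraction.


K_13 has (13 − 1)!/2 = 239500800 labelled Hamiltonian cycles.
For each such Hamiltonian cycle H, let X_H = 1 if all 13 edges of H are present in G. Then P[X_H = 1] = p^{13} = (3/13)^{13} = 1594323/302875106592253.
By linearity of expectation: E[X] = Σ_H E[X_H] = 239500800 · p^{13} = 239500800 · 1594323/302875106592253 = 381841633958400/302875106592253.
Numerically: E[X] ≈ 1.26.

E[X] = 239500800 · (3/13)^{13} = 381841633958400/302875106592253 ≈ 1.26.


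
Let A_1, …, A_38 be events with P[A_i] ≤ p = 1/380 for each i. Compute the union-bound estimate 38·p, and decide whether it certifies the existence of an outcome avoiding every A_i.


Union bound: P[∪_{i=1}^{38} A_i] ≤ Σ_i P[A_i] ≤ 38·p = 38·(1/380) = 1/10.
Numerically: 1/10 ≈ 0.1000000.
Is 1/10 < 1? YES.
Since P[∪ A_i] ≤ 1/10 < 1, the complement has P[∩ A_i^c] ≥ 1 − 1/10 = 9/10 > 0, so some outcome avoids every A_i.

38·p = 1/10 ≈ 0.1000000; existence CERTIFIED by the union bound.


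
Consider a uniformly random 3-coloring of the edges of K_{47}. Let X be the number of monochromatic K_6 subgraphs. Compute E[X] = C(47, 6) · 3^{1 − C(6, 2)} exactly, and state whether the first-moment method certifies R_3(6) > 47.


E[X] = C(47, 6) · 3^{1 − 15} = 10737573 · 3^{−14} = 10737573/4782969.
As a reduced fraction: E[X] = 3579191/1594323 ≈ 2.245.
Is E[X] < 1? NO.
Since E[X] ≥ 1, the first-moment bound is inconclusive at n = 47; it does NOT by itself certify R_3(6) > 47.

E[X] = 3579191/1594323 ≈ 2.245; E[X] ≥ 1; first-moment method inconclusive here.


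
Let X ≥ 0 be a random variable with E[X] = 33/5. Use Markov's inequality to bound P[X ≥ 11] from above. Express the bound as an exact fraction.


μ = E[X] = 33/5, a = 11.
Markov: P[X ≥ 11] ≤ μ/a = (33/5)/11 = 3/5.
Numerically: ≈ 0.60000.
(Since a = 11 > μ = 6.60000, the bound 3/5 is < 1 and informative.)

P[X ≥ 11] ≤ 3/5 ≈ 0.60000.


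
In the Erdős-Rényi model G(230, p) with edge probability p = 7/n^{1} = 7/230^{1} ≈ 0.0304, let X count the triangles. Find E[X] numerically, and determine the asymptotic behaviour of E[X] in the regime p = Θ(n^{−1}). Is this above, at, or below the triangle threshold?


Number of potential triangles: C(230, 3) = 2001460.
Each occurs with probability p³ ≈ (0.0304)³ ≈ 2.81910e-05.
By linearity: E[X] = C(230, 3)·p³ ≈ 2001460 · 2.81910e-05 ≈ 56.423.
Here α = 1, so p = 7/n is exactly at the triangle threshold p ~ 1/n. Asymptotically E[X] → c³/6 = 7³/6 = 343/6 ≈ 57.167, a bounded constant. In this regime the triangle count is asymptotically Poisson(c³/6).

E[X] ≈ 56.423; in regime p = Θ(1/n^{1}) E[X] stays bounded (at the triangle threshold p ~ 1/n).


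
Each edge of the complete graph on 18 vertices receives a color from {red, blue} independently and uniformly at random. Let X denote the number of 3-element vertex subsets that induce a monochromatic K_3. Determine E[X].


Let X = Σ_S X_S over the C(18, 3) = 816 subsets S of size 3, where X_S = 1 if the K_3 on S is monochromatic.
For a fixed S, the K_3 on S has C(3, 2) = 3 edges. P[all 3 edges red] = (1/2)^3, and likewise for blue, so P[monochromatic] = 2·(1/2)^3 = 2^{1 − 3} = 1/4.
By linearity: E[X] = C(18, 3) · 2^{1 − 3} = 816 · 1/4 = 204.
Numerically: E[X] ≈ 204.0000.

E[X] = C(18,3)·2^(1−C(3,2)) = 204 ≈ 204.0000.


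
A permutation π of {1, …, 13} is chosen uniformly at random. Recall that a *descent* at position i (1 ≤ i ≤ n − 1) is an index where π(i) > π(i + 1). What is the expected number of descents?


Write X = Σ X_I over i = 1, …, 12, with X_I the indicator of one descent.
There are 12 indicators.
For each fixed i, the pair (π(i), π(i+1)) is a uniformly random ordered pair of distinct values from {1, …, 13}; by symmetry P[π(i) > π(i+1)] = 1/2.
By linearity: E[X] = 12 · (1/2) = (13 − 1) · (1/2) = 6 ≈ 6.000000.

E[X] = 6 = 6.000000.


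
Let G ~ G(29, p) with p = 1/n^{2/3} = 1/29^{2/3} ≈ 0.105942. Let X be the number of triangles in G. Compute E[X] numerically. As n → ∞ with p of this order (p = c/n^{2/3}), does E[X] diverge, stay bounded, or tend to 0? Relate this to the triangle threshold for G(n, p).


Number of potential triangles: C(29, 3) = 3654.
Each occurs with probability p³ ≈ (0.105942)³ ≈ 1.18906064e-03.
By linearity: E[X] = C(29, 3)·p³ ≈ 3654 · 1.18906064e-03 ≈ 4.344828.
Since α = 2/3 < 1, p = c/n^{2/3} ≫ 1/n is above the triangle threshold p ~ 1/n. Asymptotically E[X] ~ (c³/6)·n^{3(1−α)} = (1³/6)·n^{1} → ∞; triangles are abundant w.h.p.

E[X] ≈ 4.344828; in regime p = Θ(1/n^{2/3}) E[X] diverges (above the triangle threshold p ~ 1/n).


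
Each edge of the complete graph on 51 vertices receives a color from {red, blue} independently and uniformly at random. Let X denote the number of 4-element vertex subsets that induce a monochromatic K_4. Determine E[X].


Let X = Σ_S X_S over the C(51, 4) = 249900 subsets S of size 4, where X_S = 1 if the K_4 on S is monochromatic.
For a fixed S, the K_4 on S has C(4, 2) = 6 edges. P[all 6 edges red] = (1/2)^6, and likewise for blue, so P[monochromatic] = 2·(1/2)^6 = 2^{1 − 6} = 1/32.
By linearity of expectation: E[X] = C(51, 4) · 2^{1 − 6} = 249900 · 1/32 = 62475/8.
Numerically: E[X] ≈ 7809.37500.

E[X] = C(51,4)·2^(1−C(4,2)) = 62475/8 ≈ 7809.37500.


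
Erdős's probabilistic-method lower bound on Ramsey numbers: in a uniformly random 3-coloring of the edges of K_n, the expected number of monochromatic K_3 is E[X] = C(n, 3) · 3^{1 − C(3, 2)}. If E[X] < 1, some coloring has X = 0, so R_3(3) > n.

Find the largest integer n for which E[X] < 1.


We need C(n, 3) · 3^{1 − 3} < 1, i.e. C(n, 3) < 3^{3 − 1} = 9.
Check values of n near the boundary:
  n = 3: C(3, 3) = 1; 1 < 9? YES
  n = 4: C(4, 3) = 4; 4 < 9? YES
  n = 5: C(5, 3) = 10; 10 < 9? NO
  n = 6: C(6, 3) = 20; 20 < 9? NO
  n = 7: C(7, 3) = 35; 35 < 9? NO
The largest n with C(n, 3) < 9 is n = 4 (where E[X] = 4/9 ≈ 0.444444). Hence R_3(3) > 4, i.e. R_3(3) ≥ 5.

Largest n = 4; hence R_3(3) > 4.


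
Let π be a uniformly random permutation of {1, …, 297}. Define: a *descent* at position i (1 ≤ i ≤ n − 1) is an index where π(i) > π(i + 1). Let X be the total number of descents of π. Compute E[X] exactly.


Write X = Σ X_I over i = 1, …, 296, with X_I the indicator of one descent.
There are 296 indicators.
For each fixed i, the pair (π(i), π(i+1)) is a uniformly random ordered pair of distinct values from {1, …, 297}; by symmetry P[π(i) > π(i+1)] = 1/2.
By linearity: E[X] = 296 · (1/2) = (297 − 1) · (1/2) = 148 ≈ 148.000000.

E[X] = 148 = 148.000000.


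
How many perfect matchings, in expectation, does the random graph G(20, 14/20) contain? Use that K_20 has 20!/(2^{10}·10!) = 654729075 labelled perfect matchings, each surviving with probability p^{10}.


K_20 has 20!/(2^{10}·10!) = 654729075 labelled perfect matchings.
For each such perfect matching H, let X_H = 1 if all 10 edges of H are present in G. Then P[X_H = 1] = p^{10} = (7/10)^{10} = 282475249/10000000000.
Summing the indicators: E[X] = Σ_H E[X_H] = 654729075 · p^{10} = 654729075 · 282475249/10000000000 = 7397790339526587/400000000.
Numerically: E[X] ≈ 1.849e+07.

E[X] = 654729075 · (7/10)^{10} = 7397790339526587/400000000 ≈ 1.849e+07.


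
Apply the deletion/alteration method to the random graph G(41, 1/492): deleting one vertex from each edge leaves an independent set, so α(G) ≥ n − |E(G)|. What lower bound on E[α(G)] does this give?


E[|E(G)|] = C(41, 2)·p = 820 · (1/492) = 5/3.
E[α(G)] ≥ n − E[|E(G)|] = 41 − 5/3 = 118/3.
Numerically: ≈ 39.3333.
(This is only a lower bound; the true E[α(G)] may be larger.)

E[α(G)] ≥ 118/3 ≈ 39.3333.


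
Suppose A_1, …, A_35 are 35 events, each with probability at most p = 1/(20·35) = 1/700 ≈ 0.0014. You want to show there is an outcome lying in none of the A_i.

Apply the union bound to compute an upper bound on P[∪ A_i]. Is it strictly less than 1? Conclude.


Union bound: P[∪_{i=1}^{35} A_i] ≤ Σ_i P[A_i] ≤ 35·p = 35·(1/700) = 1/20.
Numerically: 1/20 ≈ 0.0500.
Is 1/20 < 1? YES.
Since P[∪ A_i] ≤ 1/20 < 1, the complement has P[∩ A_i^c] ≥ 1 − 1/20 = 19/20 > 0, so some outcome avoids every A_i.

35·p = 1/20 ≈ 0.0500; existence CERTIFIED by the union bound.


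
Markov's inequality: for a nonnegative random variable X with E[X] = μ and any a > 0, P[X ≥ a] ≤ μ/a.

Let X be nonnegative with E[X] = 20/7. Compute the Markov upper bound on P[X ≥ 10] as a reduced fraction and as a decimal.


μ = E[X] = 20/7, a = 10.
Markov: P[X ≥ 10] ≤ μ/a = (20/7)/10 = 2/7.
Numerically: ≈ 0.28571.
(Since a = 10 > μ = 2.85714, the bound 2/7 is < 1 and informative.)

P[X ≥ 10] ≤ 2/7 ≈ 0.28571.


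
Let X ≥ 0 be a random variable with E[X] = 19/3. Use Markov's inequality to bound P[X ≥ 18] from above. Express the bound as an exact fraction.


μ = E[X] = 19/3, a = 18.
Markov: P[X ≥ 18] ≤ μ/a = (19/3)/18 = 19/54.
Numerically: ≈ 0.351852.
(Since a = 18 > μ = 6.333333, the bound 19/54 is < 1 and informative.)

P[X ≥ 18] ≤ 19/54 ≈ 0.351852.


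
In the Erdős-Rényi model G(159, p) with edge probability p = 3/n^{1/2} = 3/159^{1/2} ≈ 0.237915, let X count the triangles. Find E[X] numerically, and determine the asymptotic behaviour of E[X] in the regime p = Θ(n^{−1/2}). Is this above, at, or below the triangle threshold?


Number of potential triangles: C(159, 3) = 657359.
Each occurs with probability p³ ≈ (0.237915)³ ≈ 1.34669137e-02.
By linearity: E[X] = C(159, 3)·p³ ≈ 657359 · 1.34669137e-02 ≈ 8852.596936.
Since α = 1/2 < 1, p = c/n^{1/2} ≫ 1/n is above the triangle threshold p ~ 1/n. Asymptotically E[X] ~ (c³/6)·n^{3(1−α)} = (3³/6)·n^{1.5} → ∞; triangles are abundant w.h.p.

E[X] ≈ 8852.596936; in regime p = Θ(1/n^{1/2}) E[X] diverges (above the triangle threshold p ~ 1/n).


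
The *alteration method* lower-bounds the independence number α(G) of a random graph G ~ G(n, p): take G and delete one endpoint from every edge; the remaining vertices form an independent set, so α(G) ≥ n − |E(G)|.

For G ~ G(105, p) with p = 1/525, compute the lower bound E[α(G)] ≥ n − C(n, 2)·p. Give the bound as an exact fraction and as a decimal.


E[|E(G)|] = C(105, 2)·p = 5460 · (1/525) = 52/5.
E[α(G)] ≥ n − E[|E(G)|] = 105 − 52/5 = 473/5.
Numerically: ≈ 94.6000.
(This is only a lower bound; the true E[α(G)] may be larger.)

E[α(G)] ≥ 473/5 ≈ 94.6000.


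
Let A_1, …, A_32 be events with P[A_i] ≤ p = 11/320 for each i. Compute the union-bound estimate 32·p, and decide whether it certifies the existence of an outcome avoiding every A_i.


Union bound: P[∪_{i=1}^{32} A_i] ≤ Σ_i P[A_i] ≤ 32·p = 32·(11/320) = 11/10.
Numerically: 11/10 ≈ 1.1000.
Is 11/10 < 1? NO.
Since the bound 11/10 is ≥ 1, the union bound is uninformative here; it does NOT by itself certify existence.

32·p = 11/10 ≈ 1.1000; existence NOT certified by the union bound.


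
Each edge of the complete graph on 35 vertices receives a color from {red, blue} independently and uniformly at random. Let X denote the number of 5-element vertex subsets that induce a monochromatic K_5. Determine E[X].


Let X = Σ_S X_S over the C(35, 5) = 324632 subsets S of size 5, where X_S = 1 if the K_5 on S is monochromatic.
For a fixed S, the K_5 on S has C(5, 2) = 10 edges. P[all 10 edges red] = (1/2)^10, and likewise for blue, so P[monochromatic] = 2·(1/2)^10 = 2^{1 − 10} = 1/512.
Summing: E[X] = C(35, 5) · 2^{1 − 10} = 324632 · 1/512 = 40579/64.
Numerically: E[X] ≈ 634.047.

E[X] = C(35,5)·2^(1−C(5,2)) = 40579/64 ≈ 634.047.


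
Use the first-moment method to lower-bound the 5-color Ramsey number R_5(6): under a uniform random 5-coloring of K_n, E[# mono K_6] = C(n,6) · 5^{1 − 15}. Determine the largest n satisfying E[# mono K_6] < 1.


We need C(n, 6) · 5^{1 − 15} < 1, i.e. C(n, 6) < 5^{15 − 1} = 6103515625.
Check values of n near the boundary:
  n = 128: C(128, 6) = 5423611200; 5423611200 < 6103515625? YES
  n = 129: C(129, 6) = 5688177600; 5688177600 < 6103515625? YES
  n = 130: C(130, 6) = 5963412000; 5963412000 < 6103515625? YES
  n = 131: C(131, 6) = 6249655776; 6249655776 < 6103515625? NO
The largest n with C(n, 6) < 6103515625 is n = 130 (where E[X] = 47707296/48828125 ≈ 0.977). Hence R_5(6) > 130, i.e. R_5(6) ≥ 131.

Largest n = 130; hence R_5(6) > 130.


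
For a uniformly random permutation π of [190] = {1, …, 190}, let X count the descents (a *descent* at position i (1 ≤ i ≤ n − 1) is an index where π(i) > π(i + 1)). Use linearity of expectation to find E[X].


Write X = Σ X_I over i = 1, …, 189, with X_I the indicator of one descent.
There are 189 indicators.
For each fixed i, the pair (π(i), π(i+1)) is a uniformly random ordered pair of distinct values from {1, …, 190}; by symmetry P[π(i) > π(i+1)] = 1/2.
By linearity: E[X] = 189 · (1/2) = (190 − 1) · (1/2) = 189/2 ≈ 94.50000.

E[X] = 189/2 = 94.50000.


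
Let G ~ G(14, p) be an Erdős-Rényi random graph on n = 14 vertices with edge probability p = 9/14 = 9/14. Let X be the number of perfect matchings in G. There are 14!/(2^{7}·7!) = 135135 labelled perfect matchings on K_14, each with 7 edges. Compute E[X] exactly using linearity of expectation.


K_14 has 14!/(2^{7}·7!) = 135135 labelled perfect matchings.
For each such perfect matching H, let X_H = 1 if all 7 edges of H are present in G. Then P[X_H = 1] = p^{7} = (9/14)^{7} = 4782969/105413504.
By linearity: E[X] = Σ_H E[X_H] = 135135 · p^{7} = 135135 · 4782969/105413504 = 92335216545/15059072.
Numerically: E[X] ≈ 6131.53.

E[X] = 135135 · (9/14)^{7} = 92335216545/15059072 ≈ 6131.53.


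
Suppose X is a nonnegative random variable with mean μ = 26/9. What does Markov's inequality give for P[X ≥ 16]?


μ = E[X] = 26/9, a = 16.
Markov: P[X ≥ 16] ≤ μ/a = (26/9)/16 = 13/72.
Numerically: ≈ 0.1806.
(Since a = 16 > μ = 2.8889, the bound 13/72 is < 1 and informative.)

P[X ≥ 16] ≤ 13/72 ≈ 0.1806.


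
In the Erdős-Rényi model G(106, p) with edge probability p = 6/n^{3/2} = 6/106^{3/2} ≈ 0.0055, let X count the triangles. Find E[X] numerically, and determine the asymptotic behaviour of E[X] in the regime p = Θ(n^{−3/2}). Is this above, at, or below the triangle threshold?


Number of potential triangles: C(106, 3) = 192920.
Each occurs with probability p³ ≈ (0.0055)³ ≈ 1.66179e-07.
By linearity: E[X] = C(106, 3)·p³ ≈ 192920 · 1.66179e-07 ≈ 0.032.
Since α = 3/2 > 1, p = c/n^{3/2} = o(1/n) is below the triangle threshold p ~ 1/n. Asymptotically E[X] ~ (c³/6)·n^{3(1−α)} = (6³/6)·n^{-1.5} → 0, so by Markov's inequality G has no triangles w.h.p.

E[X] ≈ 0.032; in regime p = Θ(1/n^{3/2}) E[X] tends to 0 (below the triangle threshold p ~ 1/n).


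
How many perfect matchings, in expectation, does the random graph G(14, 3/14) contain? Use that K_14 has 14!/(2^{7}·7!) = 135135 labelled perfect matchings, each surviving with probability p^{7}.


K_14 has 14!/(2^{7}·7!) = 135135 labelled perfect matchings.
For each such perfect matching H, let X_H = 1 if all 7 edges of H are present in G. Then P[X_H = 1] = p^{7} = (3/14)^{7} = 2187/105413504.
Summing the indicators: E[X] = Σ_H E[X_H] = 135135 · p^{7} = 135135 · 2187/105413504 = 42220035/15059072.
Numerically: E[X] ≈ 2.80363.

E[X] = 135135 · (3/14)^{7} = 42220035/15059072 ≈ 2.80363.


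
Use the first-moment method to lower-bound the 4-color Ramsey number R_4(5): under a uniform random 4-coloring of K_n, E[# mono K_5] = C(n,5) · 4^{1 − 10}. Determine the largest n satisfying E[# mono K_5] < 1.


We need C(n, 5) · 4^{1 − 10} < 1, i.e. C(n, 5) < 4^{10 − 1} = 262144.
Check values of n near the boundary:
  n = 32: C(32, 5) = 201376; 201376 < 262144? YES
  n = 33: C(33, 5) = 237336; 237336 < 262144? YES
  n = 34: C(34, 5) = 278256; 278256 < 262144? NO
The largest n with C(n, 5) < 262144 is n = 33 (where E[X] = 29667/32768 ≈ 0.90536). Hence R_4(5) > 33, i.e. R_4(5) ≥ 34.

Largest n = 33; hence R_4(5) > 33.


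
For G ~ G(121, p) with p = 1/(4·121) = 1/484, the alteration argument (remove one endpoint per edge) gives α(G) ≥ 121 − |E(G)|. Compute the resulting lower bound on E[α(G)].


E[|E(G)|] = C(121, 2)·p = 7260 · (1/484) = 15.
E[α(G)] ≥ n − E[|E(G)|] = 121 − 15 = 106.
Numerically: ≈ 106.00000.
(This is only a lower bound; the true E[α(G)] may be larger.)

E[α(G)] ≥ 106 ≈ 106.00000.


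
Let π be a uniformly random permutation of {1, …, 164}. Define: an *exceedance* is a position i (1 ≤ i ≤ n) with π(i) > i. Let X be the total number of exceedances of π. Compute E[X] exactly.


Write X = Σ_{i=1}^{164} X_i, where X_i = 1_{π(i) > i}.
For each fixed i, π(i) is uniform over {1, …, 164} (marginal of a uniform permutation), so P[π(i) > i] = (n − i)/n. Summing: Σ_{i=1}^{164} (n − i)/n = (0 + 1 + … + 163)/164 = 164(164 − 1)/(2·164) = (164 − 1)/2.
Hence E[X] = Σ_{i=1}^{164} (164 − i)/164 = 163/2 ≈ 81.500000.

E[X] = 163/2 = 81.500000.


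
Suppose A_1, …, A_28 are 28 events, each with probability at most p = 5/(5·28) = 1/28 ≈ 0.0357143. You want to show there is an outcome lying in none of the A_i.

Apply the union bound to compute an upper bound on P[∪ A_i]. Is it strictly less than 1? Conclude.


Union bound: P[∪_{i=1}^{28} A_i] ≤ Σ_i P[A_i] ≤ 28·p = 28·(1/28) = 1.
Numerically: 1 ≈ 1.0000000.
Is 1 < 1? NO.
Since the bound 1 is ≥ 1, the union bound is uninformative here; it does NOT by itself certify existence.

28·p = 1 ≈ 1.0000000; existence NOT certified by the union bound.


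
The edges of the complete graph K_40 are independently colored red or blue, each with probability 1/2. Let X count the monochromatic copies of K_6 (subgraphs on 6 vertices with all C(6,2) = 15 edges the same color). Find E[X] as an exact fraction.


Let X = Σ_S X_S over the C(40, 6) = 3838380 subsets S of size 6, where X_S = 1 if the K_6 on S is monochromatic.
For a fixed S, the K_6 on S has C(6, 2) = 15 edges. P[all 15 edges red] = (1/2)^15, and likewise for blue, so P[monochromatic] = 2·(1/2)^15 = 2^{1 − 15} = 1/16384.
By linearity: E[X] = C(40, 6) · 2^{1 − 15} = 3838380 · 1/16384 = 959595/4096.
Numerically: E[X] ≈ 234.27612.

E[X] = C(40,6)·2^(1−C(6,2)) = 959595/4096 ≈ 234.27612.


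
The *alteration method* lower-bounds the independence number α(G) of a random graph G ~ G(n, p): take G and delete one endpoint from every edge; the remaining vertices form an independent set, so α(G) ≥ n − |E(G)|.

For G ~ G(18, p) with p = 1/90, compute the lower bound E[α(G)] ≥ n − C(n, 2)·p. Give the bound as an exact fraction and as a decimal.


E[|E(G)|] = C(18, 2)·p = 153 · (1/90) = 17/10.
E[α(G)] ≥ n − E[|E(G)|] = 18 − 17/10 = 163/10.
Numerically: ≈ 16.300000.
(This is only a lower bound; the true E[α(G)] may be larger.)

E[α(G)] ≥ 163/10 ≈ 16.300000.


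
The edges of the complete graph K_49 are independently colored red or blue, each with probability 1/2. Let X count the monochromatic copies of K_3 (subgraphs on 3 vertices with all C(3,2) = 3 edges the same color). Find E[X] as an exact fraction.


Let X = Σ_S X_S over the C(49, 3) = 18424 subsets S of size 3, where X_S = 1 if the K_3 on S is monochromatic.
For a fixed S, the K_3 on S has C(3, 2) = 3 edges. P[all 3 edges red] = (1/2)^3, and likewise for blue, so P[monochromatic] = 2·(1/2)^3 = 2^{1 − 3} = 1/4.
By linearity: E[X] = C(49, 3) · 2^{1 − 3} = 18424 · 1/4 = 4606.
Numerically: E[X] ≈ 4606.000000.

E[X] = C(49,3)·2^(1−C(3,2)) = 4606 ≈ 4606.000000.


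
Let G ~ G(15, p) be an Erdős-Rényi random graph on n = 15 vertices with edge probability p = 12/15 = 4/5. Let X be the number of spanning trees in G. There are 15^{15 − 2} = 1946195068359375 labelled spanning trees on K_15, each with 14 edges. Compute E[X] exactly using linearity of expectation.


K_15 has 15^{15 − 2} = 1946195068359375 labelled spanning trees.
For each such spanning tree H, let X_H = 1 if all 14 edges of H are present in G. Then P[X_H = 1] = p^{14} = (4/5)^{14} = 268435456/6103515625.
By linearity of expectation: E[X] = Σ_H E[X_H] = 1946195068359375 · p^{14} = 1946195068359375 · 268435456/6103515625 = 427972821516288/5.
Numerically: E[X] ≈ 8.559e+13.

E[X] = 1946195068359375 · (4/5)^{14} = 427972821516288/5 ≈ 8.559e+13.


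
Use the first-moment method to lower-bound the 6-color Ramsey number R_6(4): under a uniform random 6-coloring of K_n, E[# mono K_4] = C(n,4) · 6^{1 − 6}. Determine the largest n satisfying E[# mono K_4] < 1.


We need C(n, 4) · 6^{1 − 6} < 1, i.e. C(n, 4) < 6^{6 − 1} = 7776.
Check values of n near the boundary:
  n = 17: C(17, 4) = 2380; 2380 < 7776? YES
  n = 18: C(18, 4) = 3060; 3060 < 7776? YES
  n = 19: C(19, 4) = 3876; 3876 < 7776? YES
  n = 20: C(20, 4) = 4845; 4845 < 7776? YES
  n = 21: C(21, 4) = 5985; 5985 < 7776? YES
  n = 22: C(22, 4) = 7315; 7315 < 7776? YES
  n = 23: C(23, 4) = 8855; 8855 < 7776? NO
  n = 24: C(24, 4) = 10626; 10626 < 7776? NO
  n = 25: C(25, 4) = 12650; 12650 < 7776? NO
The largest n with C(n, 4) < 7776 is n = 22 (where E[X] = 7315/7776 ≈ 0.9407). Hence R_6(4) > 22, i.e. R_6(4) ≥ 23.

Largest n = 22; hence R_6(4) > 22.


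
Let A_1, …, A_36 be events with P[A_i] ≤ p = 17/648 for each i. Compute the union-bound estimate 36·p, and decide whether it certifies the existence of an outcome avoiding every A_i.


Union bound: P[∪_{i=1}^{36} A_i] ≤ Σ_i P[A_i] ≤ 36·p = 36·(17/648) = 17/18.
Numerically: 17/18 ≈ 0.9444444.
Is 17/18 < 1? YES.
Since P[∪ A_i] ≤ 17/18 < 1, the complement has P[∩ A_i^c] ≥ 1 − 17/18 = 1/18 > 0, so some outcome avoids every A_i.

36·p = 17/18 ≈ 0.9444444; existence CERTIFIED by the union bound.


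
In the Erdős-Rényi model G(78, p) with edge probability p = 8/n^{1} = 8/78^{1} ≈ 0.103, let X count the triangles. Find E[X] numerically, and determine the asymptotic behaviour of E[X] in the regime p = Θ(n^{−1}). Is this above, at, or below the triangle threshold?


Number of potential triangles: C(78, 3) = 76076.
Each occurs with probability p³ ≈ (0.103)³ ≈ 1.07891e-03.
By linearity: E[X] = C(78, 3)·p³ ≈ 76076 · 1.07891e-03 ≈ 82.079.
Here α = 1, so p = 8/n is exactly at the triangle threshold p ~ 1/n. Asymptotically E[X] → c³/6 = 8³/6 = 256/3 ≈ 85.333, a bounded constant. In this regime the triangle count is asymptotically Poisson(c³/6).

E[X] ≈ 82.079; in regime p = Θ(1/n^{1}) E[X] stays bounded (at the triangle threshold p ~ 1/n).


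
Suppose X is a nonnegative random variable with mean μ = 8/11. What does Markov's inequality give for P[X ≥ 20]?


μ = E[X] = 8/11, a = 20.
Markov: P[X ≥ 20] ≤ μ/a = (8/11)/20 = 2/55.
Numerically: ≈ 0.03636.
(Since a = 20 > μ = 0.72727, the bound 2/55 is < 1 and informative.)

P[X ≥ 20] ≤ 2/55 ≈ 0.03636.


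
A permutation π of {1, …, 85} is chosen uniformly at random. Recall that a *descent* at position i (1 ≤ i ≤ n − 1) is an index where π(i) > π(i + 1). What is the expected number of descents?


Write X = Σ X_I over i = 1, …, 84, with X_I the indicator of one descent.
There are 84 indicators.
For each fixed i, the pair (π(i), π(i+1)) is a uniformly random ordered pair of distinct values from {1, …, 85}; by symmetry P[π(i) > π(i+1)] = 1/2.
By linearity: E[X] = 84 · (1/2) = (85 − 1) · (1/2) = 42 ≈ 42.00000.

E[X] = 42 = 42.00000.


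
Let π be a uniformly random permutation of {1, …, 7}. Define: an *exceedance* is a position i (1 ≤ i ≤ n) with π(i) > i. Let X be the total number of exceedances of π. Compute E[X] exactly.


Write X = Σ_{i=1}^{7} X_i, where X_i = 1_{π(i) > i}.
For each fixed i, π(i) is uniform over {1, …, 7} (marginal of a uniform permutation), so P[π(i) > i] = (n − i)/n. Summing: Σ_{i=1}^{7} (n − i)/n = (0 + 1 + … + 6)/7 = 7(7 − 1)/(2·7) = (7 − 1)/2.
Hence E[X] = Σ_{i=1}^{7} (7 − i)/7 = 3 ≈ 3.0000.

E[X] = 3 = 3.0000.


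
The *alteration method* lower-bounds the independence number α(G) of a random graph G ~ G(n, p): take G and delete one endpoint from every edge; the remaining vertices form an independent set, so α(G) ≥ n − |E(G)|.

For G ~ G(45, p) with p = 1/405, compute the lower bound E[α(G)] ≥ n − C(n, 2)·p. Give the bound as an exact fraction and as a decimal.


E[|E(G)|] = C(45, 2)·p = 990 · (1/405) = 22/9.
E[α(G)] ≥ n − E[|E(G)|] = 45 − 22/9 = 383/9.
Numerically: ≈ 42.5556.
(This is only a lower bound; the true E[α(G)] may be larger.)

E[α(G)] ≥ 383/9 ≈ 42.5556.


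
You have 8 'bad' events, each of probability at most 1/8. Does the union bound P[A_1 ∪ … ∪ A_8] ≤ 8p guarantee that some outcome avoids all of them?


Union bound: P[∪_{i=1}^{8} A_i] ≤ Σ_i P[A_i] ≤ 8·p = 8·(1/8) = 1.
Numerically: 1 ≈ 1.0000000.
Is 1 < 1? NO.
Since the bound 1 is ≥ 1, the union bound is uninformative here; it does NOT by itself certify existence.

8·p = 1 ≈ 1.0000000; existence NOT certified by the union bound.


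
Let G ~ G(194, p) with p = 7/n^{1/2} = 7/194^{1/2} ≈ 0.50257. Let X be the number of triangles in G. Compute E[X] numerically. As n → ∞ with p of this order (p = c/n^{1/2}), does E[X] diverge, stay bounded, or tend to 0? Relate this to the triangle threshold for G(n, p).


Number of potential triangles: C(194, 3) = 1198144.
Each occurs with probability p³ ≈ (0.50257)³ ≈ 1.2693796e-01.
By linearity: E[X] = C(194, 3)·p³ ≈ 1198144 · 1.2693796e-01 ≈ 152089.95886.
Since α = 1/2 < 1, p = c/n^{1/2} ≫ 1/n is above the triangle threshold p ~ 1/n. Asymptotically E[X] ~ (c³/6)·n^{3(1−α)} = (7³/6)·n^{1.5} → ∞; triangles are abundant w.h.p.

E[X] ≈ 152089.95886; in regime p = Θ(1/n^{1/2}) E[X] diverges (above the triangle threshold p ~ 1/n).


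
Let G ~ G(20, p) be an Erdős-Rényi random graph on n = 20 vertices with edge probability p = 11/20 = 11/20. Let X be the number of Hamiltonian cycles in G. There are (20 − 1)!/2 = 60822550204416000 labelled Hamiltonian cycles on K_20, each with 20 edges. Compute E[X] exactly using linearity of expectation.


K_20 has (20 − 1)!/2 = 60822550204416000 labelled Hamiltonian cycles.
For each such Hamiltonian cycle H, let X_H = 1 if all 20 edges of H are present in G. Then P[X_H = 1] = p^{20} = (11/20)^{20} = 672749994932560009201/104857600000000000000000000.
Summing the indicators: E[X] = Σ_H E[X_H] = 60822550204416000 · p^{20} = 60822550204416000 · 672749994932560009201/104857600000000000000000000 = 9989836509230039246035759128621/25600000000000000000.
Numerically: E[X] ≈ 3.9023e+11.

E[X] = 60822550204416000 · (11/20)^{20} = 9989836509230039246035759128621/25600000000000000000 ≈ 3.9023e+11.


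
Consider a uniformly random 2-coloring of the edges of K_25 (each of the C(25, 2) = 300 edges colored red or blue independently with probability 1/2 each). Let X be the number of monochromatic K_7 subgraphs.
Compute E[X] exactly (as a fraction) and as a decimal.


Let X = Σ_S X_S over the C(25, 7) = 480700 subsets S of size 7, where X_S = 1 if the K_7 on S is monochromatic.
For a fixed S, the K_7 on S has C(7, 2) = 21 edges. P[all 21 edges red] = (1/2)^21, and likewise for blue, so P[monochromatic] = 2·(1/2)^21 = 2^{1 − 21} = 1/1048576.
By linearity of expectation: E[X] = C(25, 7) · 2^{1 − 21} = 480700 · 1/1048576 = 120175/262144.
Numerically: E[X] ≈ 0.458.

E[X] = C(25,7)·2^(1−C(7,2)) = 120175/262144 ≈ 0.458.


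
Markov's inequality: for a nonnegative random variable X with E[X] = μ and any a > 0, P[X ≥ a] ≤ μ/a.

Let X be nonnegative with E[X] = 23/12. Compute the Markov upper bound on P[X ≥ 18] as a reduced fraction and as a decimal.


μ = E[X] = 23/12, a = 18.
Markov: P[X ≥ 18] ≤ μ/a = (23/12)/18 = 23/216.
Numerically: ≈ 0.10648.
(Since a = 18 > μ = 1.91667, the bound 23/216 is < 1 and informative.)

P[X ≥ 18] ≤ 23/216 ≈ 0.10648.


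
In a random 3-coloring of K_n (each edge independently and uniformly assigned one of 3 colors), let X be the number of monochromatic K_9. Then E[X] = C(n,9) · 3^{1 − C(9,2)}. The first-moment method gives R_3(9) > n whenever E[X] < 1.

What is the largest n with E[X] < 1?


We need C(n, 9) · 3^{1 − 36} < 1, i.e. C(n, 9) < 3^{36 − 1} = 50031545098999707.
Check values of n near the boundary:
  n = 298: C(298, 9) = 45207677551849890; 45207677551849890 < 50031545098999707? YES
  n = 299: C(299, 9) = 46610674441390059; 46610674441390059 < 50031545098999707? YES
  n = 300: C(300, 9) = 48052241692154700; 48052241692154700 < 50031545098999707? YES
  n = 301: C(301, 9) = 49533303936090975; 49533303936090975 < 50031545098999707? YES
  n = 302: C(302, 9) = 51054804739588650; 51054804739588650 < 50031545098999707? NO
  n = 303: C(303, 9) = 52617706925494425; 52617706925494425 < 50031545098999707? NO
  n = 304: C(304, 9) = 54222992899492560; 54222992899492560 < 50031545098999707? NO
The largest n with C(n, 9) < 50031545098999707 is n = 301 (where E[X] = 16511101312030325/16677181699666569 ≈ 0.99004). Hence R_3(9) > 301, i.e. R_3(9) ≥ 302.

Largest n = 301; hence R_3(9) > 301.


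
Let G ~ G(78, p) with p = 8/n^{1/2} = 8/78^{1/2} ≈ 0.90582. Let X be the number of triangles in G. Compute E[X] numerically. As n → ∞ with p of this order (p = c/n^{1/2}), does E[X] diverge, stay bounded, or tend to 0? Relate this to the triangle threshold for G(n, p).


Number of potential triangles: C(78, 3) = 76076.
Each occurs with probability p³ ≈ (0.90582)³ ≈ 7.4323826e-01.
By linearity: E[X] = C(78, 3)·p³ ≈ 76076 · 7.4323826e-01 ≈ 56542.59374.
Since α = 1/2 < 1, p = c/n^{1/2} ≫ 1/n is above the triangle threshold p ~ 1/n. Asymptotically E[X] ~ (c³/6)·n^{3(1−α)} = (8³/6)·n^{1.5} → ∞; triangles are abundant w.h.p.

E[X] ≈ 56542.59374; in regime p = Θ(1/n^{1/2}) E[X] diverges (above the triangle threshold p ~ 1/n).


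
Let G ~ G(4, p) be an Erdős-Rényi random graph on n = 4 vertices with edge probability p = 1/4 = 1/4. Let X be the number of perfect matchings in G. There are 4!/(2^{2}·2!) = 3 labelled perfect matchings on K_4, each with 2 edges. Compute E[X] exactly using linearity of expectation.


K_4 has 4!/(2^{2}·2!) = 3 labelled perfect matchings.
For each such perfect matching H, let X_H = 1 if all 2 edges of H are present in G. Then P[X_H = 1] = p^{2} = (1/4)^{2} = 1/16.
By linearity: E[X] = Σ_H E[X_H] = 3 · p^{2} = 3 · 1/16 = 3/16.
Numerically: E[X] ≈ 0.1875.

E[X] = 3 · (1/4)^{2} = 3/16 ≈ 0.1875.


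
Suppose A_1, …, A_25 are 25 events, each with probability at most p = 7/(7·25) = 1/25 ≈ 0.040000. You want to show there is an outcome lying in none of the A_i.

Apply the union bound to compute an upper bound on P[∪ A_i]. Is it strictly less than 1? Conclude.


Union bound: P[∪_{i=1}^{25} A_i] ≤ Σ_i P[A_i] ≤ 25·p = 25·(1/25) = 1.
Numerically: 1 ≈ 1.000000.
Is 1 < 1? NO.
Since the bound 1 is ≥ 1, the union bound is uninformative here; it does NOT by itself certify existence.

25·p = 1 ≈ 1.000000; existence NOT certified by the union bound.


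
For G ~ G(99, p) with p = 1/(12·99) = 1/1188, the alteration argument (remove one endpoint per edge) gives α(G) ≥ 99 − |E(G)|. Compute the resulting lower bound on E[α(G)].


E[|E(G)|] = C(99, 2)·p = 4851 · (1/1188) = 49/12.
E[α(G)] ≥ n − E[|E(G)|] = 99 − 49/12 = 1139/12.
Numerically: ≈ 94.916667.
(This is only a lower bound; the true E[α(G)] may be larger.)

E[α(G)] ≥ 1139/12 ≈ 94.916667.


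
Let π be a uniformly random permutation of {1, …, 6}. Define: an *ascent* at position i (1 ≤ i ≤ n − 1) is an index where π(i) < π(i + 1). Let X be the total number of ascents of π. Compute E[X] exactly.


Write X = Σ X_I over i = 1, …, 5, with X_I the indicator of one ascent.
There are 5 indicators.
For each fixed i, the pair (π(i), π(i+1)) is a uniformly random ordered pair of distinct values from {1, …, 6}; by symmetry P[π(i) < π(i+1)] = 1/2.
By linearity: E[X] = 5 · (1/2) = (6 − 1) · (1/2) = 5/2 ≈ 2.500000.

E[X] = 5/2 = 2.500000.


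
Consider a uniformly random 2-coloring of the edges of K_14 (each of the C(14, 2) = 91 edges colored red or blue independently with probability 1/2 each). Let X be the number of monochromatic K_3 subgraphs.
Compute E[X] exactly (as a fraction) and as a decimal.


Let X = Σ_S X_S over the C(14, 3) = 364 subsets S of size 3, where X_S = 1 if the K_3 on S is monochromatic.
For a fixed S, the K_3 on S has C(3, 2) = 3 edges. P[all 3 edges red] = (1/2)^3, and likewise for blue, so P[monochromatic] = 2·(1/2)^3 = 2^{1 − 3} = 1/4.
Summing: E[X] = C(14, 3) · 2^{1 − 3} = 364 · 1/4 = 91.
Numerically: E[X] ≈ 91.000.

E[X] = C(14,3)·2^(1−C(3,2)) = 91 ≈ 91.000.


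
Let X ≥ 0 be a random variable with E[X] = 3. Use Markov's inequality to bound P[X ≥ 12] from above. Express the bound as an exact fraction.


μ = E[X] = 3, a = 12.
Markov: P[X ≥ 12] ≤ μ/a = (3)/12 = 1/4.
Numerically: ≈ 0.250000.
(Since a = 12 > μ = 3.000000, the bound 1/4 is < 1 and informative.)

P[X ≥ 12] ≤ 1/4 ≈ 0.250000.


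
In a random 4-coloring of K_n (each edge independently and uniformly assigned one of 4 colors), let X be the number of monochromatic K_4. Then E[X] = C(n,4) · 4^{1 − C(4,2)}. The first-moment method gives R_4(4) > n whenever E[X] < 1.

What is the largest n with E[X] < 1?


We need C(n, 4) · 4^{1 − 6} < 1, i.e. C(n, 4) < 4^{6 − 1} = 1024.
Check values of n near the boundary:
  n = 8: C(8, 4) = 70; 70 < 1024? YES
  n = 9: C(9, 4) = 126; 126 < 1024? YES
  n = 10: C(10, 4) = 210; 210 < 1024? YES
  n = 11: C(11, 4) = 330; 330 < 1024? YES
  n = 12: C(12, 4) = 495; 495 < 1024? YES
  n = 13: C(13, 4) = 715; 715 < 1024? YES
  n = 14: C(14, 4) = 1001; 1001 < 1024? YES
  n = 15: C(15, 4) = 1365; 1365 < 1024? NO
The largest n with C(n, 4) < 1024 is n = 14 (where E[X] = 1001/1024 ≈ 0.9775391). Hence R_4(4) > 14, i.e. R_4(4) ≥ 15.

Largest n = 14; hence R_4(4) > 14.


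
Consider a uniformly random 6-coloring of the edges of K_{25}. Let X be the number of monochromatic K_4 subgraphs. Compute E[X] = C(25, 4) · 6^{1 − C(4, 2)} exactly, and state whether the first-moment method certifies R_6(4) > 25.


E[X] = C(25, 4) · 6^{1 − 6} = 12650 · 6^{−5} = 12650/7776.
As a reduced fraction: E[X] = 6325/3888 ≈ 1.6268.
Is E[X] < 1? NO.
Since E[X] ≥ 1, the first-moment bound is inconclusive at n = 25; it does NOT by itself certify R_6(4) > 25.

E[X] = 6325/3888 ≈ 1.6268; E[X] ≥ 1; first-moment method inconclusive here.


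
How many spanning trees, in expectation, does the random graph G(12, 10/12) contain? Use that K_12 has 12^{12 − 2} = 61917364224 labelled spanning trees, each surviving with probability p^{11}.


K_12 has 12^{12 − 2} = 61917364224 labelled spanning trees.
For each such spanning tree H, let X_H = 1 if all 11 edges of H are present in G. Then P[X_H = 1] = p^{11} = (5/6)^{11} = 48828125/362797056.
Summing the indicators: E[X] = Σ_H E[X_H] = 61917364224 · p^{11} = 61917364224 · 48828125/362797056 = 25000000000/3.
Numerically: E[X] ≈ 8.3333e+09.

E[X] = 61917364224 · (5/6)^{11} = 25000000000/3 ≈ 8.3333e+09.


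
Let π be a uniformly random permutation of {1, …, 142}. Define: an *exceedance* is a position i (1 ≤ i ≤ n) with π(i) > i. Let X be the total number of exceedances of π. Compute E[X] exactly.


Write X = Σ_{i=1}^{142} X_i, where X_i = 1_{π(i) > i}.
For each fixed i, π(i) is uniform over {1, …, 142} (marginal of a uniform permutation), so P[π(i) > i] = (n − i)/n. Summing: Σ_{i=1}^{142} (n − i)/n = (0 + 1 + … + 141)/142 = 142(142 − 1)/(2·142) = (142 − 1)/2.
Hence E[X] = Σ_{i=1}^{142} (142 − i)/142 = 141/2 ≈ 70.500000.

E[X] = 141/2 = 70.500000.


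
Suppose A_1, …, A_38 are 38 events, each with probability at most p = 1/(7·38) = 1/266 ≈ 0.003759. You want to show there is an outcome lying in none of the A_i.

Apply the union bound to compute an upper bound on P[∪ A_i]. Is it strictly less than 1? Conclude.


Union bound: P[∪_{i=1}^{38} A_i] ≤ Σ_i P[A_i] ≤ 38·p = 38·(1/266) = 1/7.
Numerically: 1/7 ≈ 0.142857.
Is 1/7 < 1? YES.
Since P[∪ A_i] ≤ 1/7 < 1, the complement has P[∩ A_i^c] ≥ 1 − 1/7 = 6/7 > 0, so some outcome avoids every A_i.

38·p = 1/7 ≈ 0.142857; existence CERTIFIED by the union bound.


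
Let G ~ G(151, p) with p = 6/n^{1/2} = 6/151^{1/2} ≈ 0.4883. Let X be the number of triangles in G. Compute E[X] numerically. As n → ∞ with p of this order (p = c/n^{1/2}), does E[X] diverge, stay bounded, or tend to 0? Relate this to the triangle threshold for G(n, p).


Number of potential triangles: C(151, 3) = 562475.
Each occurs with probability p³ ≈ (0.4883)³ ≈ 1.164095e-01.
By linearity: E[X] = C(151, 3)·p³ ≈ 562475 · 1.164095e-01 ≈ 65477.4194.
Since α = 1/2 < 1, p = c/n^{1/2} ≫ 1/n is above the triangle threshold p ~ 1/n. Asymptotically E[X] ~ (c³/6)·n^{3(1−α)} = (6³/6)·n^{1.5} → ∞; triangles are abundant w.h.p.

E[X] ≈ 65477.4194; in regime p = Θ(1/n^{1/2}) E[X] diverges (above the triangle threshold p ~ 1/n).


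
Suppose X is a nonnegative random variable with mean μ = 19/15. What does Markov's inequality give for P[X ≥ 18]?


μ = E[X] = 19/15, a = 18.
Markov: P[X ≥ 18] ≤ μ/a = (19/15)/18 = 19/270.
Numerically: ≈ 0.0704.
(Since a = 18 > μ = 1.2667, the bound 19/270 is < 1 and informative.)

P[X ≥ 18] ≤ 19/270 ≈ 0.0704.


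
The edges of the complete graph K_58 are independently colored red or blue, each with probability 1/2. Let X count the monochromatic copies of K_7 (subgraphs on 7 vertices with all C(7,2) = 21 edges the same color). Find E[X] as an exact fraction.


Let X = Σ_S X_S over the C(58, 7) = 300674088 subsets S of size 7, where X_S = 1 if the K_7 on S is monochromatic.
For a fixed S, the K_7 on S has C(7, 2) = 21 edges. P[all 21 edges red] = (1/2)^21, and likewise for blue, so P[monochromatic] = 2·(1/2)^21 = 2^{1 − 21} = 1/1048576.
Summing: E[X] = C(58, 7) · 2^{1 − 21} = 300674088 · 1/1048576 = 37584261/131072.
Numerically: E[X] ≈ 286.745155.

E[X] = C(58,7)·2^(1−C(7,2)) = 37584261/131072 ≈ 286.745155.


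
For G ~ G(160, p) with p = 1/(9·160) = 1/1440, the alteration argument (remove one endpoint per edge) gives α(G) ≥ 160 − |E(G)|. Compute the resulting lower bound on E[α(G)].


E[|E(G)|] = C(160, 2)·p = 12720 · (1/1440) = 53/6.
E[α(G)] ≥ n − E[|E(G)|] = 160 − 53/6 = 907/6.
Numerically: ≈ 151.16667.
(This is only a lower bound; the true E[α(G)] may be larger.)

E[α(G)] ≥ 907/6 ≈ 151.16667.


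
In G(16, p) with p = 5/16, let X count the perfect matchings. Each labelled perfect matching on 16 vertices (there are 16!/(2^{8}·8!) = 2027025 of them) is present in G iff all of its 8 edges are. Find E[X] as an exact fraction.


K_16 has 16!/(2^{8}·8!) = 2027025 labelled perfect matchings.
For each such perfect matching H, let X_H = 1 if all 8 edges of H are present in G. Then P[X_H = 1] = p^{8} = (5/16)^{8} = 390625/4294967296.
By linearity of expectation: E[X] = Σ_H E[X_H] = 2027025 · p^{8} = 2027025 · 390625/4294967296 = 791806640625/4294967296.
Numerically: E[X] ≈ 184.357.

E[X] = 2027025 · (5/16)^{8} = 791806640625/4294967296 ≈ 184.357.


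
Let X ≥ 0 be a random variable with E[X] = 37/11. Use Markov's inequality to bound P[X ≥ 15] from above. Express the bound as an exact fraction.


μ = E[X] = 37/11, a = 15.
Markov: P[X ≥ 15] ≤ μ/a = (37/11)/15 = 37/165.
Numerically: ≈ 0.22424.
(Since a = 15 > μ = 3.36364, the bound 37/165 is < 1 and informative.)

P[X ≥ 15] ≤ 37/165 ≈ 0.22424.


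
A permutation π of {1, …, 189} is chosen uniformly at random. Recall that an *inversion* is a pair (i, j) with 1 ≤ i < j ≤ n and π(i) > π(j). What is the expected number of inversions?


Write X = Σ X_I over the C(189, 2) = 17766 pairs i < j, with X_I the indicator of one inversion.
There are 17766 indicators.
For each fixed pair i < j, the values π(i) and π(j) are two distinct elements of {1, …, 189} in uniformly random order; by symmetry P[π(i) > π(j)] = 1/2.
By linearity: E[X] = 17766 · (1/2) = C(189, 2) · (1/2) = 17766/2 = 8883 ≈ 8883.000.

E[X] = 8883 = 8883.000.
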